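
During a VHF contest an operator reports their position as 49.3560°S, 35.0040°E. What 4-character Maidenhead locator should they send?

KE70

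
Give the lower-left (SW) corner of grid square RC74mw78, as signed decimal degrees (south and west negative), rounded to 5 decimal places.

-65.05000, 175.05833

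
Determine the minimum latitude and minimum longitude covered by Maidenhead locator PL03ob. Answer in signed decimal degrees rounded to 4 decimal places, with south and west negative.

Field P=15, L=11: +15·20° lon, +11·10° lat → SW at lon 120°, lat 20°.
Square 0, 3: +0·2° lon, +3·1° lat → SW at lon 120°, lat 23°.
Subsquare o=14, b=1: +14·0.0833333° lon, +1·0.0416667° lat → SW at lon 121.167°, lat 23.0417°.
latitude 23.0417, longitude 121.1667.

23.0417, 121.1667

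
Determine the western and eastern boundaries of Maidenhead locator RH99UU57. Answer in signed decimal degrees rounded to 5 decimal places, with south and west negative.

Field R=17, H=7: +17·20° lon, +7·10° lat → SW at lon 160°, lat -20°.
Square 9, 9: +9·2° lon, +9·1° lat → SW at lon 178°, lat -11°.
Subsquare u=20, u=20: +20·0.0833333° lon, +20·0.0416667° lat → SW at lon 179.667°, lat -10.1667°.
Extended square 5, 7: +5·0.00833333° lon, +7·0.00416667° lat → SW at lon 179.708°, lat -10.1375°.
Cell spans 0.00833333° lon × 0.00416667° lat.
west 179.70833, east 179.71667.

179.70833, 179.71667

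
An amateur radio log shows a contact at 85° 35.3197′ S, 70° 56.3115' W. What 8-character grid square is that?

FA44mj78

Offset from 180°W / 90°S: lon 109.06148°, lat 4.41134°.
Field: lon ⌊109.06148/20⌋ = 5 → F; lat ⌊4.41134/10⌋ = 0 → A.
Square: lon ⌊9.06148/2⌋ = 4; lat ⌊4.41134/1⌋ = 4.
Subsquare: lon ⌊1.06148/0.0833333⌋ = 12 → m; lat ⌊0.41134/0.0416667⌋ = 9 → j.
Extended square: lon ⌊0.06148/0.00833333⌋ = 7; lat ⌊0.03634/0.00416667⌋ = 8.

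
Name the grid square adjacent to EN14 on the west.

EN04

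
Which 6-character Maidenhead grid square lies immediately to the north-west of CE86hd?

CE86ge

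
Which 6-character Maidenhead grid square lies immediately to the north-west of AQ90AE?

Longitude subsquare a = 0; −1 → -1, wraps to 23 = x, carry into square.
Longitude square 9; −1 → 8.
Latitude subsquare e = 4; +1 → 5 = f.

AQ80xf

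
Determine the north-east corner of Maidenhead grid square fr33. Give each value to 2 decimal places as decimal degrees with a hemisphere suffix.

Field F=5, R=17: +5·20° lon, +17·10° lat → SW at lon -80°, lat 80°.
Square 3, 3: +3·2° lon, +3·1° lat → SW at lon -74°, lat 83°.
Cell spans 2° lon × 1° lat. NE corner is SW corner plus one full cell.
latitude 84.00° N, longitude 72.00° W.

84.00° N, 72.00° W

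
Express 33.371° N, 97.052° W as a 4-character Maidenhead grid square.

Offset from 180°W / 90°S: lon 82.95°, lat 123.37°.
Field: lon ⌊82.95/20⌋ = 4 → E; lat ⌊123.37/10⌋ = 12 → M.
Square: lon ⌊2.95/2⌋ = 1; lat ⌊3.37/1⌋ = 3.

EM13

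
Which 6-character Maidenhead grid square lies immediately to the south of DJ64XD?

Latitude subsquare d = 3; −1 → 2 = c.
The longitude characters are unchanged.

DJ64xc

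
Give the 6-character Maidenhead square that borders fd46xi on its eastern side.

FD56ai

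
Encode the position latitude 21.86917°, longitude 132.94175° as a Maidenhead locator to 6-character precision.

Offset from 180°W / 90°S: lon 312.9418°, lat 111.8692°.
Field: 312.9418/20 → 15 → P, 111.8692/10 → 11 → L; chars PL.
Square: 12.9418/2 → 6, 1.8692/1 → 1; chars 61.
Subsquare: 0.9418/0.0833333 → 11 → l, 0.8692/0.0416667 → 20 → u; chars lu.

PL61lu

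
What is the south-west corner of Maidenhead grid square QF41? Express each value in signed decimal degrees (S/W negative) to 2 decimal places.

-39.00, 148.00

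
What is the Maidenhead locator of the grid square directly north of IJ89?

Latitude square 9; +1 → 10, wraps to 0, carry into field.
Latitude field J = 9; +1 → 10 = K.
The longitude characters are unchanged.

IK80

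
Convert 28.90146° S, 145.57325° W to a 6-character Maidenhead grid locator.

BG71fc

Add 180° to longitude and 90° to latitude: 34.4267, 61.0985.
Field: lon ⌊34.4267/20⌋ = 1 → B; lat ⌊61.0985/10⌋ = 6 → G.
Square: lon ⌊14.4267/2⌋ = 7; lat ⌊1.0985/1⌋ = 1.
Subsquare: lon ⌊0.4267/0.0833333⌋ = 5 → f; lat ⌊0.0985/0.0416667⌋ = 2 → c.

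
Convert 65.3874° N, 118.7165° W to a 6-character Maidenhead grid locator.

DP05pj

Add 180° to longitude and 90° to latitude: 61.2835, 155.3874.
Field (20°×10°, letters A–R): 61.2835/20 → 3 → D, 155.3874/10 → 15 → P; chars DP.
Square (2°×1°, digits 0–9): 1.2835/2 → 0, 5.3874/1 → 5; chars 05.
Subsquare (5′×2.5′, letters a–x): 1.2835/0.0833333 → 15 → p, 0.3874/0.0416667 → 9 → j; chars pj.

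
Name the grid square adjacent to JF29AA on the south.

Latitude subsquare a = 0; −1 → -1, wraps to 23 = x, carry into square.
Latitude square 9; −1 → 8.
The longitude characters are unchanged.

JF28ax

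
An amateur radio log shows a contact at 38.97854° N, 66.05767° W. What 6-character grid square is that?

Shift to the Maidenhead origin (180°W, 90°S): lon 113.9423, lat 128.9785.
Field: lon ⌊113.9423/20⌋ = 5 → F; lat ⌊128.9785/10⌋ = 12 → M.
Square: lon ⌊13.9423/2⌋ = 6; lat ⌊8.9785/1⌋ = 8.
Subsquare: lon ⌊1.9423/0.0833333⌋ = 23 → x; lat ⌊0.9785/0.0416667⌋ = 23 → x.

FM68xx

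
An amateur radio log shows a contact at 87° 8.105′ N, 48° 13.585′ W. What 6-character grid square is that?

Offset from 180°W / 90°S: lon 131.7736°, lat 177.1351°.
Field: lon ⌊131.7736/20⌋ = 6 → G; lat ⌊177.1351/10⌋ = 17 → R.
Square: lon ⌊11.7736/2⌋ = 5; lat ⌊7.1351/1⌋ = 7.
Subsquare: lon ⌊1.7736/0.0833333⌋ = 21 → v; lat ⌊0.1351/0.0416667⌋ = 3 → d.

GR57vd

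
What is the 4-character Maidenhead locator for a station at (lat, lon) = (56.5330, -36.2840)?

HO16

Add 180° to longitude and 90° to latitude: 143.72, 146.53.
Field: 143.72/20 → 7 → H, 146.53/10 → 14 → O; chars HO.
Square: 3.72/2 → 1, 6.53/1 → 6; chars 16.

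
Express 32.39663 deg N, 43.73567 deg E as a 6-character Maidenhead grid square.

LM12uj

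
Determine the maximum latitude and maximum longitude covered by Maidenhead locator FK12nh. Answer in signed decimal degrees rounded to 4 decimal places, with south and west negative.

Field F=5, K=10: +5·20° lon, +10·10° lat → SW at lon -80°, lat 10°.
Square 1, 2: +1·2° lon, +2·1° lat → SW at lon -78°, lat 12°.
Subsquare n=13, h=7: +13·0.0833333° lon, +7·0.0416667° lat → SW at lon -76.9167°, lat 12.2917°.
Cell spans 0.0833333° lon × 0.0416667° lat. NE corner is SW corner plus one full cell.
latitude 12.3333, longitude -76.8333.

12.3333, -76.8333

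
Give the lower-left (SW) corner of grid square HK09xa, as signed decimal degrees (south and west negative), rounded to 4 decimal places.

Field H=7, K=10: +7·20° lon, +10·10° lat → SW at lon -40°, lat 10°.
Square 0, 9: +0·2° lon, +9·1° lat → SW at lon -40°, lat 19°.
Subsquare x=23, a=0: +23·0.0833333° lon, +0·0.0416667° lat → SW at lon -38.0833°, lat 19°.
latitude 19.0000, longitude -38.0833.

19.0000, -38.0833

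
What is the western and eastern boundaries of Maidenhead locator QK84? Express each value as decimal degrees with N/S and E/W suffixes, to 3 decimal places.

Field Q=16, K=10: +16·20° lon, +10·10° lat → SW at lon 140°, lat 10°.
Square 8, 4: +8·2° lon, +4·1° lat → SW at lon 156°, lat 14°.
Cell spans 2° lon × 1° lat.
west 156.000° E, east 158.000° E.

156.000° E, 158.000° E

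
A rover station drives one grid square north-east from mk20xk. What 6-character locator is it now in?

MK30al

Longitude subsquare x = 23; +1 → 24, wraps to 0 = a, carry into square.
Longitude square 2; +1 → 3.
Latitude subsquare k = 10; +1 → 11 = l.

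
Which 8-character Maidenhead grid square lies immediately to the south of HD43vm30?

HD43vl39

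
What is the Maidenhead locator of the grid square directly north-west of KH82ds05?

Longitude extended square 0; −1 → -1, wraps to 9, carry into subsquare.
Longitude subsquare d = 3; −1 → 2 = c.
Latitude extended square 5; +1 → 6.

KH82cs96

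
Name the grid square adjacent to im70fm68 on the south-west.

IM70fm57

Longitude extended square 6; −1 → 5.
Latitude extended square 8; −1 → 7.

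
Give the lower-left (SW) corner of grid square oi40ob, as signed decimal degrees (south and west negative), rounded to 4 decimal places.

-9.9583, 109.1667

Field O=14, I=8: +14·20° lon, +8·10° lat → SW at lon 100°, lat -10°.
Square 4, 0: +4·2° lon, +0·1° lat → SW at lon 108°, lat -10°.
Subsquare o=14, b=1: +14·0.0833333° lon, +1·0.0416667° lat → SW at lon 109.167°, lat -9.95833°.
latitude -9.9583, longitude 109.1667.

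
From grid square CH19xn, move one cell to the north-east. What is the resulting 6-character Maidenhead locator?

CH29ao

Longitude subsquare x = 23; +1 → 24, wraps to 0 = a, carry into square.
Longitude square 1; +1 → 2.
Latitude subsquare n = 13; +1 → 14 = o.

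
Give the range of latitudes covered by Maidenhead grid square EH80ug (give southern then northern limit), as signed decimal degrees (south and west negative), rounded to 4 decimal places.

-19.7500, -19.7083

Field E=4, H=7: +4·20° lon, +7·10° lat → SW at lon -100°, lat -20°.
Square 8, 0: +8·2° lon, +0·1° lat → SW at lon -84°, lat -20°.
Subsquare u=20, g=6: +20·0.0833333° lon, +6·0.0416667° lat → SW at lon -82.3333°, lat -19.75°.
Cell spans 0.0833333° lon × 0.0416667° lat.
south -19.7500, north -19.7083.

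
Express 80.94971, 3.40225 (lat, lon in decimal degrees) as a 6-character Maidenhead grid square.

Shift to the Maidenhead origin (180°W, 90°S): lon 183.4023, lat 170.9497.
Field: 183.4023/20 → 9 → J, 170.9497/10 → 17 → R; chars JR.
Square: 3.4023/2 → 1, 0.9497/1 → 0; chars 10.
Subsquare: 1.4023/0.0833333 → 16 → q, 0.9497/0.0416667 → 22 → w; chars qw.

JR10qw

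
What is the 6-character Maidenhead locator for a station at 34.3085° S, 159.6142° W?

BF05eq

Add 180° to longitude and 90° to latitude: 20.3858, 55.6915.
Field (20°×10°, letters A–R): lon ⌊20.3858/20⌋ = 1 → B; lat ⌊55.6915/10⌋ = 5 → F.
Square (2°×1°, digits 0–9): lon ⌊0.3858/2⌋ = 0; lat ⌊5.6915/1⌋ = 5.
Subsquare (5′×2.5′, letters a–x): lon ⌊0.3858/0.0833333⌋ = 4 → e; lat ⌊0.6915/0.0416667⌋ = 16 → q.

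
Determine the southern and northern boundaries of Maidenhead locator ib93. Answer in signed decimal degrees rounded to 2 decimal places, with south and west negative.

Field I=8, B=1: +8·20° lon, +1·10° lat → SW at lon -20°, lat -80°.
Square 9, 3: +9·2° lon, +3·1° lat → SW at lon -2°, lat -77°.
Cell spans 2° lon × 1° lat.
south -77.00, north -76.00.

-77.00, -76.00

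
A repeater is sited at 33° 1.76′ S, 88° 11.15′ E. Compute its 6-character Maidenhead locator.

NF46cx

Add 180° to longitude and 90° to latitude: 268.1858, 56.9707.
Field (20°×10°, letters A–R): lon ⌊268.1858/20⌋ = 13 → N; lat ⌊56.9707/10⌋ = 5 → F.
Square (2°×1°, digits 0–9): lon ⌊8.1858/2⌋ = 4; lat ⌊6.9707/1⌋ = 6.
Subsquare (5′×2.5′, letters a–x): lon ⌊0.1858/0.0833333⌋ = 2 → c; lat ⌊0.9707/0.0416667⌋ = 23 → x.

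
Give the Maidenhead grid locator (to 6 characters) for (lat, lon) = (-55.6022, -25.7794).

HD74cj

Shift to the Maidenhead origin (180°W, 90°S): lon 154.2206, lat 34.3978.
Field: lon ⌊154.2206/20⌋ = 7 → H; lat ⌊34.3978/10⌋ = 3 → D.
Square: lon ⌊14.2206/2⌋ = 7; lat ⌊4.3978/1⌋ = 4.
Subsquare: lon ⌊0.2206/0.0833333⌋ = 2 → c; lat ⌊0.3978/0.0416667⌋ = 9 → j.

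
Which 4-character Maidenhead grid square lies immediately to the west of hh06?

GH96

Longitude square 0; −1 → -1, wraps to 9, carry into field.
Longitude field H = 7; −1 → 6 = G.
The latitude characters are unchanged.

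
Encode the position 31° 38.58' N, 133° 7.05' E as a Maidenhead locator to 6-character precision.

Add 180° to longitude and 90° to latitude: 313.1175, 121.6430.
Field: lon ⌊313.1175/20⌋ = 15 → P; lat ⌊121.6430/10⌋ = 12 → M.
Square: lon ⌊13.1175/2⌋ = 6; lat ⌊1.6430/1⌋ = 1.
Subsquare: lon ⌊1.1175/0.0833333⌋ = 13 → n; lat ⌊0.6430/0.0416667⌋ = 15 → p.

PM61np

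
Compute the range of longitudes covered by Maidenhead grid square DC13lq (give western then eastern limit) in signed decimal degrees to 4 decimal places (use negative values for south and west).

Field D=3, C=2: +3·20° lon, +2·10° lat → SW at lon -120°, lat -70°.
Square 1, 3: +1·2° lon, +3·1° lat → SW at lon -118°, lat -67°.
Subsquare l=11, q=16: +11·0.0833333° lon, +16·0.0416667° lat → SW at lon -117.083°, lat -66.3333°.
Cell spans 0.0833333° lon × 0.0416667° lat.
west -117.0833, east -117.0000.

-117.0833, -117.0000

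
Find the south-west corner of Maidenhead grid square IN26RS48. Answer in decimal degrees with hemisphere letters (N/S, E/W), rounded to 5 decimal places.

46.78333° N, 14.55000° W

Field I=8, N=13: +8·20° lon, +13·10° lat → SW at lon -20°, lat 40°.
Square 2, 6: +2·2° lon, +6·1° lat → SW at lon -16°, lat 46°.
Subsquare r=17, s=18: +17·0.0833333° lon, +18·0.0416667° lat → SW at lon -14.5833°, lat 46.75°.
Extended square 4, 8: +4·0.00833333° lon, +8·0.00416667° lat → SW at lon -14.55°, lat 46.7833°.
latitude 46.78333° N, longitude 14.55000° W.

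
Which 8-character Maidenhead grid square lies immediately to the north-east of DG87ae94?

DG87be05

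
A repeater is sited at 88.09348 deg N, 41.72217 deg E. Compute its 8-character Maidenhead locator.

Offset from 180°W / 90°S: lon 221.72217°, lat 178.09348°.
Field: lon ⌊221.72217/20⌋ = 11 → L; lat ⌊178.09348/10⌋ = 17 → R.
Square: lon ⌊1.72217/2⌋ = 0; lat ⌊8.09348/1⌋ = 8.
Subsquare: lon ⌊1.72217/0.0833333⌋ = 20 → u; lat ⌊0.09348/0.0416667⌋ = 2 → c.
Extended square: lon ⌊0.05550/0.00833333⌋ = 6; lat ⌊0.01015/0.00416667⌋ = 2.

LR08uc62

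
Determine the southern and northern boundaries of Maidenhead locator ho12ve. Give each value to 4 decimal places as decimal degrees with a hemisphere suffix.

Field H=7, O=14: +7·20° lon, +14·10° lat → SW at lon -40°, lat 50°.
Square 1, 2: +1·2° lon, +2·1° lat → SW at lon -38°, lat 52°.
Subsquare v=21, e=4: +21·0.0833333° lon, +4·0.0416667° lat → SW at lon -36.25°, lat 52.1667°.
Cell spans 0.0833333° lon × 0.0416667° lat.
south 52.1667° N, north 52.2083° N.

52.1667° N, 52.2083° N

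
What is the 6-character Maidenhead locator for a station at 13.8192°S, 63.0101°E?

Shift to the Maidenhead origin (180°W, 90°S): lon 243.0101, lat 76.1808.
Field: lon ⌊243.0101/20⌋ = 12 → M; lat ⌊76.1808/10⌋ = 7 → H.
Square: lon ⌊3.0101/2⌋ = 1; lat ⌊6.1808/1⌋ = 6.
Subsquare: lon ⌊1.0101/0.0833333⌋ = 12 → m; lat ⌊0.1808/0.0416667⌋ = 4 → e.

MH16me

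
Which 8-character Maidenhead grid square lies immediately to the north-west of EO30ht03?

EO30gt94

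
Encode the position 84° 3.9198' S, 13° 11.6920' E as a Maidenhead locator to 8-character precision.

JA65ow34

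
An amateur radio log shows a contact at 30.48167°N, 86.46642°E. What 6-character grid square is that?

NM30fl

Add 180° to longitude and 90° to latitude: 266.4664, 120.4817.
Field: lon ⌊266.4664/20⌋ = 13 → N; lat ⌊120.4817/10⌋ = 12 → M.
Square: lon ⌊6.4664/2⌋ = 3; lat ⌊0.4817/1⌋ = 0.
Subsquare: lon ⌊0.4664/0.0833333⌋ = 5 → f; lat ⌊0.4817/0.0416667⌋ = 11 → l.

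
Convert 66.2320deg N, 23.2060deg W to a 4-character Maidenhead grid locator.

HP86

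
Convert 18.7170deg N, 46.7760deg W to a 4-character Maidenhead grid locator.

Add 180° to longitude and 90° to latitude: 133.22, 108.72.
Field: lon ⌊133.22/20⌋ = 6 → G; lat ⌊108.72/10⌋ = 10 → K.
Square: lon ⌊13.22/2⌋ = 6; lat ⌊8.72/1⌋ = 8.

GK68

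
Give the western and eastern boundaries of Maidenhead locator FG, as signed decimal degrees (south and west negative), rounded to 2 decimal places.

Field F=5, G=6: +5·20° lon, +6·10° lat → SW at lon -80°, lat -30°.
Cell spans 20° lon × 10° lat.
west -80.00, east -60.00.

-80.00, -60.00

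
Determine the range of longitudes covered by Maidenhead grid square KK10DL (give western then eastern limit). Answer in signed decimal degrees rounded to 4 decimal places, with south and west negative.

Field K=10, K=10: +10·20° lon, +10·10° lat → SW at lon 20°, lat 10°.
Square 1, 0: +1·2° lon, +0·1° lat → SW at lon 22°, lat 10°.
Subsquare d=3, l=11: +3·0.0833333° lon, +11·0.0416667° lat → SW at lon 22.25°, lat 10.4583°.
Cell spans 0.0833333° lon × 0.0416667° lat.
west 22.2500, east 22.3333.

22.2500, 22.3333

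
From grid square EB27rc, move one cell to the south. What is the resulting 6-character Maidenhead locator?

EB27rb

Latitude subsquare c = 2; −1 → 1 = b.
The longitude characters are unchanged.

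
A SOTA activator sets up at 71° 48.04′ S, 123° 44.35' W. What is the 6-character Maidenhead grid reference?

CB88de

Shift to the Maidenhead origin (180°W, 90°S): lon 56.2608, lat 18.1993.
Field: lon ⌊56.2608/20⌋ = 2 → C; lat ⌊18.1993/10⌋ = 1 → B.
Square: lon ⌊16.2608/2⌋ = 8; lat ⌊8.1993/1⌋ = 8.
Subsquare: lon ⌊0.2608/0.0833333⌋ = 3 → d; lat ⌊0.1993/0.0416667⌋ = 4 → e.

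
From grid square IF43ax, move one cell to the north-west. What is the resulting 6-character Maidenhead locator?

Longitude subsquare a = 0; −1 → -1, wraps to 23 = x, carry into square.
Longitude square 4; −1 → 3.
Latitude subsquare x = 23; +1 → 24, wraps to 0 = a, carry into square.
Latitude square 3; +1 → 4.

IF34xa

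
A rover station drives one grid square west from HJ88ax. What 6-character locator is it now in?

HJ78xx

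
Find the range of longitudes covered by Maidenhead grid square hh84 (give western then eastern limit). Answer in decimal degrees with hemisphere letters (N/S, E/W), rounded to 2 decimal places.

24.00° W, 22.00° W

Field H=7, H=7: +7·20° lon, +7·10° lat → SW at lon -40°, lat -20°.
Square 8, 4: +8·2° lon, +4·1° lat → SW at lon -24°, lat -16°.
Cell spans 2° lon × 1° lat.
west 24.00° W, east 22.00° W.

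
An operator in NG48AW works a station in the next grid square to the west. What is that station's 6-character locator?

Longitude subsquare a = 0; −1 → -1, wraps to 23 = x, carry into square.
Longitude square 4; −1 → 3.
The latitude characters are unchanged.

NG38xw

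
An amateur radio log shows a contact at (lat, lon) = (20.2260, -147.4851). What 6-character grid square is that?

BL60gf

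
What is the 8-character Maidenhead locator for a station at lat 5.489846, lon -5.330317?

IJ75il07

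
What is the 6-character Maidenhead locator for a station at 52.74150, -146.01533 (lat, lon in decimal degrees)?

Offset from 180°W / 90°S: lon 33.9847°, lat 142.7415°.
Field (20°×10°, letters A–R): 33.9847/20 → 1 → B, 142.7415/10 → 14 → O; chars BO.
Square (2°×1°, digits 0–9): 13.9847/2 → 6, 2.7415/1 → 2; chars 62.
Subsquare (5′×2.5′, letters a–x): 1.9847/0.0833333 → 23 → x, 0.7415/0.0416667 → 17 → r; chars xr.

BO62xr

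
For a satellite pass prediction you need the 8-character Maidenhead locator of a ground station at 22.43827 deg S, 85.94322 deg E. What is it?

NG27xn34

Shift to the Maidenhead origin (180°W, 90°S): lon 265.94322, lat 67.56173.
Field (20°×10°, letters A–R): lon ⌊265.94322/20⌋ = 13 → N; lat ⌊67.56173/10⌋ = 6 → G.
Square (2°×1°, digits 0–9): lon ⌊5.94322/2⌋ = 2; lat ⌊7.56173/1⌋ = 7.
Subsquare (5′×2.5′, letters a–x): lon ⌊1.94322/0.0833333⌋ = 23 → x; lat ⌊0.56173/0.0416667⌋ = 13 → n.
Extended square (30″×15″, digits 0–9): lon ⌊0.02655/0.00833333⌋ = 3; lat ⌊0.02006/0.00416667⌋ = 4.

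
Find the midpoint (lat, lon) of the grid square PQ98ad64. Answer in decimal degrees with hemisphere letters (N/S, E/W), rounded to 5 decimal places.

Field P=15, Q=16: +15·20° lon, +16·10° lat → SW at lon 120°, lat 70°.
Square 9, 8: +9·2° lon, +8·1° lat → SW at lon 138°, lat 78°.
Subsquare a=0, d=3: +0·0.0833333° lon, +3·0.0416667° lat → SW at lon 138°, lat 78.125°.
Extended square 6, 4: +6·0.00833333° lon, +4·0.00416667° lat → SW at lon 138.05°, lat 78.1417°.
Cell spans 0.00833333° lon × 0.00416667° lat. Centre is SW corner plus half of each.
latitude 78.14375° N, longitude 138.05417° E.

78.14375° N, 138.05417° E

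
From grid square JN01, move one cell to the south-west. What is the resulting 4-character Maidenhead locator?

IN90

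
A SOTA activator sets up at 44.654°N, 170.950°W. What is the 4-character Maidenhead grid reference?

Shift to the Maidenhead origin (180°W, 90°S): lon 9.05, lat 134.65.
Field: 9.05/20 → 0 → A, 134.65/10 → 13 → N; chars AN.
Square: 9.05/2 → 4, 4.65/1 → 4; chars 44.

AN44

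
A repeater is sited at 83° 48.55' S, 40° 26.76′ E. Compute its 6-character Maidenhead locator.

LA06fe

Add 180° to longitude and 90° to latitude: 220.4460, 6.1908.
Field: lon ⌊220.4460/20⌋ = 11 → L; lat ⌊6.1908/10⌋ = 0 → A.
Square: lon ⌊0.4460/2⌋ = 0; lat ⌊6.1908/1⌋ = 6.
Subsquare: lon ⌊0.4460/0.0833333⌋ = 5 → f; lat ⌊0.1908/0.0416667⌋ = 4 → e.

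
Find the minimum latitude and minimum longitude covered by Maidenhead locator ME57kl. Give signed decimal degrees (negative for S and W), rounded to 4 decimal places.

-42.5417, 70.8333

Field M=12, E=4: +12·20° lon, +4·10° lat → SW at lon 60°, lat -50°.
Square 5, 7: +5·2° lon, +7·1° lat → SW at lon 70°, lat -43°.
Subsquare k=10, l=11: +10·0.0833333° lon, +11·0.0416667° lat → SW at lon 70.8333°, lat -42.5417°.
latitude -42.5417, longitude 70.8333.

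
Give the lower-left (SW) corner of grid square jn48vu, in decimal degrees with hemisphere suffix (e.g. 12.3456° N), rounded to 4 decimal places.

Field J=9, N=13: +9·20° lon, +13·10° lat → SW at lon 0°, lat 40°.
Square 4, 8: +4·2° lon, +8·1° lat → SW at lon 8°, lat 48°.
Subsquare v=21, u=20: +21·0.0833333° lon, +20·0.0416667° lat → SW at lon 9.75°, lat 48.8333°.
latitude 48.8333° N, longitude 9.7500° E.

48.8333° N, 9.7500° E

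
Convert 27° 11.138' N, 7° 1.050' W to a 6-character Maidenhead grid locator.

IL67le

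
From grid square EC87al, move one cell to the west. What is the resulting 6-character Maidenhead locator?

EC77xl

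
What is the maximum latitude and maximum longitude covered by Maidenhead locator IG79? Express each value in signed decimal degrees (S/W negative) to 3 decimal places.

Field I=8, G=6: +8·20° lon, +6·10° lat → SW at lon -20°, lat -30°.
Square 7, 9: +7·2° lon, +9·1° lat → SW at lon -6°, lat -21°.
Cell spans 2° lon × 1° lat. NE corner is SW corner plus one full cell.
latitude -20.000, longitude -4.000.

-20.000, -4.000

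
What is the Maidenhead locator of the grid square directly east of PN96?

QN06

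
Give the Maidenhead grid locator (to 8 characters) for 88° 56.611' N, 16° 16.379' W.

IR18uw76

Shift to the Maidenhead origin (180°W, 90°S): lon 163.72702, lat 178.94352.
Field: lon ⌊163.72702/20⌋ = 8 → I; lat ⌊178.94352/10⌋ = 17 → R.
Square: lon ⌊3.72702/2⌋ = 1; lat ⌊8.94352/1⌋ = 8.
Subsquare: lon ⌊1.72702/0.0833333⌋ = 20 → u; lat ⌊0.94352/0.0416667⌋ = 22 → w.
Extended square: lon ⌊0.06035/0.00833333⌋ = 7; lat ⌊0.02685/0.00416667⌋ = 6.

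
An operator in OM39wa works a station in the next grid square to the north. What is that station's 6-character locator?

Latitude subsquare a = 0; +1 → 1 = b.
The longitude characters are unchanged.

OM39wb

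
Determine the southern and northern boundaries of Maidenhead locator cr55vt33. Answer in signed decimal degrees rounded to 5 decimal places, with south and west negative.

Field C=2, R=17: +2·20° lon, +17·10° lat → SW at lon -140°, lat 80°.
Square 5, 5: +5·2° lon, +5·1° lat → SW at lon -130°, lat 85°.
Subsquare v=21, t=19: +21·0.0833333° lon, +19·0.0416667° lat → SW at lon -128.25°, lat 85.7917°.
Extended square 3, 3: +3·0.00833333° lon, +3·0.00416667° lat → SW at lon -128.225°, lat 85.8042°.
Cell spans 0.00833333° lon × 0.00416667° lat.
south 85.80417, north 85.80833.

85.80417, 85.80833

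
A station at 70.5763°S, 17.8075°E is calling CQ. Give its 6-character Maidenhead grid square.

JB89vk

Shift to the Maidenhead origin (180°W, 90°S): lon 197.8075, lat 19.4237.
Field (20°×10°, letters A–R): 197.8075/20 → 9 → J, 19.4237/10 → 1 → B; chars JB.
Square (2°×1°, digits 0–9): 17.8075/2 → 8, 9.4237/1 → 9; chars 89.
Subsquare (5′×2.5′, letters a–x): 1.8075/0.0833333 → 21 → v, 0.4237/0.0416667 → 10 → k; chars vk.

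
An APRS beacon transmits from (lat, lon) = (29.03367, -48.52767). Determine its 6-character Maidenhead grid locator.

GL59ra

Add 180° to longitude and 90° to latitude: 131.4723, 119.0337.
Field (20°×10°, letters A–R): lon ⌊131.4723/20⌋ = 6 → G; lat ⌊119.0337/10⌋ = 11 → L.
Square (2°×1°, digits 0–9): lon ⌊11.4723/2⌋ = 5; lat ⌊9.0337/1⌋ = 9.
Subsquare (5′×2.5′, letters a–x): lon ⌊1.4723/0.0833333⌋ = 17 → r; lat ⌊0.0337/0.0416667⌋ = 0 → a.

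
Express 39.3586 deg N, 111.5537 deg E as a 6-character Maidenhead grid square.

OM59si

Offset from 180°W / 90°S: lon 291.5537°, lat 129.3586°.
Field: 291.5537/20 → 14 → O, 129.3586/10 → 12 → M; chars OM.
Square: 11.5537/2 → 5, 9.3586/1 → 9; chars 59.
Subsquare: 1.5537/0.0833333 → 18 → s, 0.3586/0.0416667 → 8 → i; chars si.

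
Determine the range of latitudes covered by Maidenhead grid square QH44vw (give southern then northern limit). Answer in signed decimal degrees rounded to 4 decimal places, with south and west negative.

-15.0833, -15.0417

Field Q=16, H=7: +16·20° lon, +7·10° lat → SW at lon 140°, lat -20°.
Square 4, 4: +4·2° lon, +4·1° lat → SW at lon 148°, lat -16°.
Subsquare v=21, w=22: +21·0.0833333° lon, +22·0.0416667° lat → SW at lon 149.75°, lat -15.0833°.
Cell spans 0.0833333° lon × 0.0416667° lat.
south -15.0833, north -15.0417.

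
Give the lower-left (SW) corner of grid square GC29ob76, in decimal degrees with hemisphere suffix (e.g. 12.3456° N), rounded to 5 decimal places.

Field G=6, C=2: +6·20° lon, +2·10° lat → SW at lon -60°, lat -70°.
Square 2, 9: +2·2° lon, +9·1° lat → SW at lon -56°, lat -61°.
Subsquare o=14, b=1: +14·0.0833333° lon, +1·0.0416667° lat → SW at lon -54.8333°, lat -60.9583°.
Extended square 7, 6: +7·0.00833333° lon, +6·0.00416667° lat → SW at lon -54.775°, lat -60.9333°.
latitude 60.93333° S, longitude 54.77500° W.

60.93333° S, 54.77500° W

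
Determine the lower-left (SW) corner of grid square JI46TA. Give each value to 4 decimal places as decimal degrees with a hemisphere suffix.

Field J=9, I=8: +9·20° lon, +8·10° lat → SW at lon 0°, lat -10°.
Square 4, 6: +4·2° lon, +6·1° lat → SW at lon 8°, lat -4°.
Subsquare t=19, a=0: +19·0.0833333° lon, +0·0.0416667° lat → SW at lon 9.58333°, lat -4°.
latitude 4.0000° S, longitude 9.5833° E.

4.0000° S, 9.5833° E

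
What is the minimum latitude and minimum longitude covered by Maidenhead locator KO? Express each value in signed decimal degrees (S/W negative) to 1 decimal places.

50.0, 20.0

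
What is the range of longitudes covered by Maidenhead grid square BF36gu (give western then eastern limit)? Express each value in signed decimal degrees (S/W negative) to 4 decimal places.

Field B=1, F=5: +1·20° lon, +5·10° lat → SW at lon -160°, lat -40°.
Square 3, 6: +3·2° lon, +6·1° lat → SW at lon -154°, lat -34°.
Subsquare g=6, u=20: +6·0.0833333° lon, +20·0.0416667° lat → SW at lon -153.5°, lat -33.1667°.
Cell spans 0.0833333° lon × 0.0416667° lat.
west -153.5000, east -153.4167.

-153.5000, -153.4167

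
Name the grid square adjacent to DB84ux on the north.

Latitude subsquare x = 23; +1 → 24, wraps to 0 = a, carry into square.
Latitude square 4; +1 → 5.
The longitude characters are unchanged.

DB85ua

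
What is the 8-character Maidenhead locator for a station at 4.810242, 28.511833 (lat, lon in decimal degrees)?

KJ44gt14

Offset from 180°W / 90°S: lon 208.51183°, lat 94.81024°.
Field: lon ⌊208.51183/20⌋ = 10 → K; lat ⌊94.81024/10⌋ = 9 → J.
Square: lon ⌊8.51183/2⌋ = 4; lat ⌊4.81024/1⌋ = 4.
Subsquare: lon ⌊0.51183/0.0833333⌋ = 6 → g; lat ⌊0.81024/0.0416667⌋ = 19 → t.
Extended square: lon ⌊0.01183/0.00833333⌋ = 1; lat ⌊0.01858/0.00416667⌋ = 4.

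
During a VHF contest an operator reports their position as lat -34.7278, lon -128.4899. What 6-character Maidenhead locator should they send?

CF55sg

Add 180° to longitude and 90° to latitude: 51.5101, 55.2722.
Field: lon ⌊51.5101/20⌋ = 2 → C; lat ⌊55.2722/10⌋ = 5 → F.
Square: lon ⌊11.5101/2⌋ = 5; lat ⌊5.2722/1⌋ = 5.
Subsquare: lon ⌊1.5101/0.0833333⌋ = 18 → s; lat ⌊0.2722/0.0416667⌋ = 6 → g.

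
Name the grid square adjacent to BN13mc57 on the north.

Latitude extended square 7; +1 → 8.
The longitude characters are unchanged.

BN13mc58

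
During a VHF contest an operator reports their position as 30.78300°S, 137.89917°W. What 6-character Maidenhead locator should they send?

CF19bf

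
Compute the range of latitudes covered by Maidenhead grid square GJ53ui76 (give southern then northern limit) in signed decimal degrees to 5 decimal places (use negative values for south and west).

Field G=6, J=9: +6·20° lon, +9·10° lat → SW at lon -60°, lat 0°.
Square 5, 3: +5·2° lon, +3·1° lat → SW at lon -50°, lat 3°.
Subsquare u=20, i=8: +20·0.0833333° lon, +8·0.0416667° lat → SW at lon -48.3333°, lat 3.33333°.
Extended square 7, 6: +7·0.00833333° lon, +6·0.00416667° lat → SW at lon -48.275°, lat 3.35833°.
Cell spans 0.00833333° lon × 0.00416667° lat.
south 3.35833, north 3.36250.

3.35833, 3.36250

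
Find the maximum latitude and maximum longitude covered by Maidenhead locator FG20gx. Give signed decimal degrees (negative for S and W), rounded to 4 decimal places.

-29.0000, -75.4167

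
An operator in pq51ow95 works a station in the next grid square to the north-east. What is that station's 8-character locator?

PQ51pw06

Longitude extended square 9; +1 → 10, wraps to 0, carry into subsquare.
Longitude subsquare o = 14; +1 → 15 = p.
Latitude extended square 5; +1 → 6.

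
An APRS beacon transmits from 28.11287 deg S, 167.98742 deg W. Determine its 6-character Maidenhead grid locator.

Shift to the Maidenhead origin (180°W, 90°S): lon 12.0126, lat 61.8871.
Field: lon ⌊12.0126/20⌋ = 0 → A; lat ⌊61.8871/10⌋ = 6 → G.
Square: lon ⌊12.0126/2⌋ = 6; lat ⌊1.8871/1⌋ = 1.
Subsquare: lon ⌊0.0126/0.0833333⌋ = 0 → a; lat ⌊0.8871/0.0416667⌋ = 21 → v.

AG61av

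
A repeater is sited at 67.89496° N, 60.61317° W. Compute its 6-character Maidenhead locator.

FP97qv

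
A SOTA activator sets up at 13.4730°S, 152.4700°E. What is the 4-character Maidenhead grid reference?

Offset from 180°W / 90°S: lon 332.47°, lat 76.53°.
Field: lon ⌊332.47/20⌋ = 16 → Q; lat ⌊76.53/10⌋ = 7 → H.
Square: lon ⌊12.47/2⌋ = 6; lat ⌊6.53/1⌋ = 6.

QH66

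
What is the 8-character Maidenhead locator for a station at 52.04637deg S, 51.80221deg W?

Add 180° to longitude and 90° to latitude: 128.19779, 37.95363.
Field: 128.19779/20 → 6 → G, 37.95363/10 → 3 → D; chars GD.
Square: 8.19779/2 → 4, 7.95363/1 → 7; chars 47.
Subsquare: 0.19779/0.0833333 → 2 → c, 0.95363/0.0416667 → 22 → w; chars cw.
Extended square: 0.03112/0.00833333 → 3, 0.03696/0.00416667 → 8; chars 38.

GD47cw38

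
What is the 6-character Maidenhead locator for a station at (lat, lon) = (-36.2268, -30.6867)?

Shift to the Maidenhead origin (180°W, 90°S): lon 149.3133, lat 53.7732.
Field: 149.3133/20 → 7 → H, 53.7732/10 → 5 → F; chars HF.
Square: 9.3133/2 → 4, 3.7732/1 → 3; chars 43.
Subsquare: 1.3133/0.0833333 → 15 → p, 0.7732/0.0416667 → 18 → s; chars ps.

HF43ps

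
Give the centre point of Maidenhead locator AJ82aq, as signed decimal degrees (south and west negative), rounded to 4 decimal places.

2.6875, -163.9583

Field A=0, J=9: +0·20° lon, +9·10° lat → SW at lon -180°, lat 0°.
Square 8, 2: +8·2° lon, +2·1° lat → SW at lon -164°, lat 2°.
Subsquare a=0, q=16: +0·0.0833333° lon, +16·0.0416667° lat → SW at lon -164°, lat 2.66667°.
Cell spans 0.0833333° lon × 0.0416667° lat. Centre is SW corner plus half of each.
latitude 2.6875, longitude -163.9583.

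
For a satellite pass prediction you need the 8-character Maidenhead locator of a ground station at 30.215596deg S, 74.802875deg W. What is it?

FF29os38

Offset from 180°W / 90°S: lon 105.19712°, lat 59.78440°.
Field: lon ⌊105.19712/20⌋ = 5 → F; lat ⌊59.78440/10⌋ = 5 → F.
Square: lon ⌊5.19712/2⌋ = 2; lat ⌊9.78440/1⌋ = 9.
Subsquare: lon ⌊1.19712/0.0833333⌋ = 14 → o; lat ⌊0.78440/0.0416667⌋ = 18 → s.
Extended square: lon ⌊0.03046/0.00833333⌋ = 3; lat ⌊0.03440/0.00416667⌋ = 8.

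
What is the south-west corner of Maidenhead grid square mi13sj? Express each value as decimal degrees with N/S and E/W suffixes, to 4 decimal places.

Field M=12, I=8: +12·20° lon, +8·10° lat → SW at lon 60°, lat -10°.
Square 1, 3: +1·2° lon, +3·1° lat → SW at lon 62°, lat -7°.
Subsquare s=18, j=9: +18·0.0833333° lon, +9·0.0416667° lat → SW at lon 63.5°, lat -6.625°.
latitude 6.6250° S, longitude 63.5000° E.

6.6250° S, 63.5000° E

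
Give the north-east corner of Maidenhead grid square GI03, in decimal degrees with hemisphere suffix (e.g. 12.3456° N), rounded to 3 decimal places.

6.000° S, 58.000° W

Field G=6, I=8: +6·20° lon, +8·10° lat → SW at lon -60°, lat -10°.
Square 0, 3: +0·2° lon, +3·1° lat → SW at lon -60°, lat -7°.
Cell spans 2° lon × 1° lat. NE corner is SW corner plus one full cell.
latitude 6.000° S, longitude 58.000° W.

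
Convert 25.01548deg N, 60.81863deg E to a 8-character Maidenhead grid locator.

Offset from 180°W / 90°S: lon 240.81863°, lat 115.01548°.
Field: lon ⌊240.81863/20⌋ = 12 → M; lat ⌊115.01548/10⌋ = 11 → L.
Square: lon ⌊0.81863/2⌋ = 0; lat ⌊5.01548/1⌋ = 5.
Subsquare: lon ⌊0.81863/0.0833333⌋ = 9 → j; lat ⌊0.01548/0.0416667⌋ = 0 → a.
Extended square: lon ⌊0.06863/0.00833333⌋ = 8; lat ⌊0.01548/0.00416667⌋ = 3.

ML05ja83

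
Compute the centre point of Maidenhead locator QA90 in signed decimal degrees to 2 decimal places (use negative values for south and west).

Field Q=16, A=0: +16·20° lon, +0·10° lat → SW at lon 140°, lat -90°.
Square 9, 0: +9·2° lon, +0·1° lat → SW at lon 158°, lat -90°.
Cell spans 2° lon × 1° lat. Centre is SW corner plus half of each.
latitude -89.50, longitude 159.00.

-89.50, 159.00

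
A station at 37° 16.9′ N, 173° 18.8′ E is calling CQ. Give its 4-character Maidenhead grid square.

Add 180° to longitude and 90° to latitude: 353.31, 127.28.
Field: lon ⌊353.31/20⌋ = 17 → R; lat ⌊127.28/10⌋ = 12 → M.
Square: lon ⌊13.31/2⌋ = 6; lat ⌊7.28/1⌋ = 7.

RM67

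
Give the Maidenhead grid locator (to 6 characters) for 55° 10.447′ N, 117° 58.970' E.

Add 180° to longitude and 90° to latitude: 297.9828, 145.1741.
Field: lon ⌊297.9828/20⌋ = 14 → O; lat ⌊145.1741/10⌋ = 14 → O.
Square: lon ⌊17.9828/2⌋ = 8; lat ⌊5.1741/1⌋ = 5.
Subsquare: lon ⌊1.9828/0.0833333⌋ = 23 → x; lat ⌊0.1741/0.0416667⌋ = 4 → e.

OO85xe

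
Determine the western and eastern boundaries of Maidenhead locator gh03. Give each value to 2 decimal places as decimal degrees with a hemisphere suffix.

60.00° W, 58.00° W

Field G=6, H=7: +6·20° lon, +7·10° lat → SW at lon -60°, lat -20°.
Square 0, 3: +0·2° lon, +3·1° lat → SW at lon -60°, lat -17°.
Cell spans 2° lon × 1° lat.
west 60.00° W, east 58.00° W.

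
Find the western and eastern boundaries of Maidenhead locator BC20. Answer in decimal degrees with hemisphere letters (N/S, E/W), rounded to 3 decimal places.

156.000° W, 154.000° W

Field B=1, C=2: +1·20° lon, +2·10° lat → SW at lon -160°, lat -70°.
Square 2, 0: +2·2° lon, +0·1° lat → SW at lon -156°, lat -70°.
Cell spans 2° lon × 1° lat.
west 156.000° W, east 154.000° W.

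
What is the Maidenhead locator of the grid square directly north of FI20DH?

Latitude subsquare h = 7; +1 → 8 = i.
The longitude characters are unchanged.

FI20di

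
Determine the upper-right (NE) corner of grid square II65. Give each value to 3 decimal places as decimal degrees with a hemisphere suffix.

4.000° S, 6.000° W

Field I=8, I=8: +8·20° lon, +8·10° lat → SW at lon -20°, lat -10°.
Square 6, 5: +6·2° lon, +5·1° lat → SW at lon -8°, lat -5°.
Cell spans 2° lon × 1° lat. NE corner is SW corner plus one full cell.
latitude 4.000° S, longitude 6.000° W.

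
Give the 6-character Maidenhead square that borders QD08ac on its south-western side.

PD98xb

Longitude subsquare a = 0; −1 → -1, wraps to 23 = x, carry into square.
Longitude square 0; −1 → -1, wraps to 9, carry into field.
Longitude field Q = 16; −1 → 15 = P.
Latitude subsquare c = 2; −1 → 1 = b.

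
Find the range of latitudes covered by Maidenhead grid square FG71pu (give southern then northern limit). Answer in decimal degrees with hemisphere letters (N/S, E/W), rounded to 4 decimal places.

Field F=5, G=6: +5·20° lon, +6·10° lat → SW at lon -80°, lat -30°.
Square 7, 1: +7·2° lon, +1·1° lat → SW at lon -66°, lat -29°.
Subsquare p=15, u=20: +15·0.0833333° lon, +20·0.0416667° lat → SW at lon -64.75°, lat -28.1667°.
Cell spans 0.0833333° lon × 0.0416667° lat.
south 28.1667° S, north 28.1250° S.

28.1667° S, 28.1250° S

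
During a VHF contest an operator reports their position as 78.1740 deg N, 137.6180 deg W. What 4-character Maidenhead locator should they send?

Add 180° to longitude and 90° to latitude: 42.38, 168.17.
Field (20°×10°, letters A–R): 42.38/20 → 2 → C, 168.17/10 → 16 → Q; chars CQ.
Square (2°×1°, digits 0–9): 2.38/2 → 1, 8.17/1 → 8; chars 18.

CQ18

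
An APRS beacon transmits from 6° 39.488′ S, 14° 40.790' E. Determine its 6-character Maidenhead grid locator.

JI73ii

Offset from 180°W / 90°S: lon 194.6798°, lat 83.3419°.
Field: 194.6798/20 → 9 → J, 83.3419/10 → 8 → I; chars JI.
Square: 14.6798/2 → 7, 3.3419/1 → 3; chars 73.
Subsquare: 0.6798/0.0833333 → 8 → i, 0.3419/0.0416667 → 8 → i; chars ii.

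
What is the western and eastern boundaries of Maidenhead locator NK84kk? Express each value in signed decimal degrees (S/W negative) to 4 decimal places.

Field N=13, K=10: +13·20° lon, +10·10° lat → SW at lon 80°, lat 10°.
Square 8, 4: +8·2° lon, +4·1° lat → SW at lon 96°, lat 14°.
Subsquare k=10, k=10: +10·0.0833333° lon, +10·0.0416667° lat → SW at lon 96.8333°, lat 14.4167°.
Cell spans 0.0833333° lon × 0.0416667° lat.
west 96.8333, east 96.9167.

96.8333, 96.9167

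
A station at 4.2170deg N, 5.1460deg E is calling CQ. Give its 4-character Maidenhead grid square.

JJ24

Shift to the Maidenhead origin (180°W, 90°S): lon 185.15, lat 94.22.
Field (20°×10°, letters A–R): lon ⌊185.15/20⌋ = 9 → J; lat ⌊94.22/10⌋ = 9 → J.
Square (2°×1°, digits 0–9): lon ⌊5.15/2⌋ = 2; lat ⌊4.22/1⌋ = 4.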